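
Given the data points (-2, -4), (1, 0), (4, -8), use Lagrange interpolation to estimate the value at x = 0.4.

Lagrange interpolation formula:
P(x) = Σ yᵢ × Lᵢ(x)
where Lᵢ(x) = Π_{j≠i} (x - xⱼ)/(xᵢ - xⱼ)

L_0(0.4) = (0.4 - 1)/(-2 - 1) × (0.4 - 4)/(-2 - 4) = 0.120000
L_1(0.4) = (0.4 - (-2))/(1 - (-2)) × (0.4 - 4)/(1 - 4) = 0.960000
L_2(0.4) = (0.4 - (-2))/(4 - (-2)) × (0.4 - 1)/(4 - 1) = -0.080000

P(0.4) = (-4)×L_0(0.4) + 0×L_1(0.4) + (-8)×L_2(0.4)
P(0.4) = 0.160000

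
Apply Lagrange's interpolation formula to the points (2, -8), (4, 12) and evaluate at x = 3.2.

Lagrange interpolation formula:
P(x) = Σ yᵢ × Lᵢ(x)
where Lᵢ(x) = Π_{j≠i} (x - xⱼ)/(xᵢ - xⱼ)

L_0(3.2) = (3.2 - 4)/(2 - 4) = 0.400000
L_1(3.2) = (3.2 - 2)/(4 - 2) = 0.600000

P(3.2) = (-8)×L_0(3.2) + 12×L_1(3.2)
P(3.2) = 4.000000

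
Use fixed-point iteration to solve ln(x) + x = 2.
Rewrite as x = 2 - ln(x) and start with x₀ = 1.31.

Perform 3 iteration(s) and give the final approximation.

Equation: ln(x) + x = 2
Fixed-point form: x = 2 - ln(x)
x₀ = 1.31

x_1 = g(1.310000) = 1.729973
x_2 = g(1.729973) = 1.451894
x_3 = g(1.451894) = 1.627131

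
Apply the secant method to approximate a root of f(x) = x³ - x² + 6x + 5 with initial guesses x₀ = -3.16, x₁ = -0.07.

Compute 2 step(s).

f(x) = x³ - x² + 6x + 5
x₀ = -3.16, x₁ = -0.07

Secant formula: x_{n+1} = x_n - f(x_n)(x_n - x_{n-1})/(f(x_n) - f(x_{n-1}))

Iteration 1:
  f(-3.160000) = -55.500096
  f(-0.070000) = 4.574757
  x_2 = -0.070000 - 4.574757×(-0.070000 - (-3.160000))/(4.574757 - (-55.500096))
       = -0.305306
Iteration 2:
  f(-0.070000) = 4.574757
  f(-0.305306) = 3.046491
  x_3 = -0.305306 - 3.046491×(-0.305306 - (-0.070000))/(3.046491 - 4.574757)
       = -0.774373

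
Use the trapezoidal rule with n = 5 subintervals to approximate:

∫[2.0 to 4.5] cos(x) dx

f(x) = cos(x)
a = 2.0, b = 4.5, n = 5
h = (b - a)/n = 0.500000

Trapezoidal rule: (h/2)[f(x₀) + 2f(x₁) + 2f(x₂) + ... + f(xₙ)]

x_0 = 2.0000, f(x_0) = -0.416147, coefficient = 1
x_1 = 2.5000, f(x_1) = -0.801144, coefficient = 2
x_2 = 3.0000, f(x_2) = -0.989992, coefficient = 2
x_3 = 3.5000, f(x_3) = -0.936457, coefficient = 2
x_4 = 4.0000, f(x_4) = -0.653644, coefficient = 2
x_5 = 4.5000, f(x_5) = -0.210796, coefficient = 1

I ≈ (0.500000/2) × -7.389415 = -1.847354
Exact value: -1.886828
Error: 0.039474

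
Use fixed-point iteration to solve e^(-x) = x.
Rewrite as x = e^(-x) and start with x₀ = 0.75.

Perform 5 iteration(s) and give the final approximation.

Equation: e^(-x) = x
Fixed-point form: x = e^(-x)
x₀ = 0.75

x_1 = g(0.750000) = 0.472367
x_2 = g(0.472367) = 0.623525
x_3 = g(0.623525) = 0.536052
x_4 = g(0.536052) = 0.585054
x_5 = g(0.585054) = 0.557076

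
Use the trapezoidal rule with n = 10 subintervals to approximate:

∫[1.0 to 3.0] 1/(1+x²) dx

f(x) = 1/(1+x²)
a = 1.0, b = 3.0, n = 10
h = (b - a)/n = 0.200000

Trapezoidal rule: (h/2)[f(x₀) + 2f(x₁) + 2f(x₂) + ... + f(xₙ)]

x_0 = 1.0000, f(x_0) = 0.500000, coefficient = 1
x_1 = 1.2000, f(x_1) = 0.409836, coefficient = 2
x_2 = 1.4000, f(x_2) = 0.337838, coefficient = 2
x_3 = 1.6000, f(x_3) = 0.280899, coefficient = 2
x_4 = 1.8000, f(x_4) = 0.235849, coefficient = 2
x_5 = 2.0000, f(x_5) = 0.200000, coefficient = 2
x_6 = 2.2000, f(x_6) = 0.171233, coefficient = 2
x_7 = 2.4000, f(x_7) = 0.147929, coefficient = 2
x_8 = 2.6000, f(x_8) = 0.128866, coefficient = 2
x_9 = 2.8000, f(x_9) = 0.113122, coefficient = 2
x_10 = 3.0000, f(x_10) = 0.100000, coefficient = 1

I ≈ (0.200000/2) × 4.651144 = 0.465114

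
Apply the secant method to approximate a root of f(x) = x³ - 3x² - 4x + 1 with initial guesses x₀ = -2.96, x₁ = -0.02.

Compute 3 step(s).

f(x) = x³ - 3x² - 4x + 1
x₀ = -2.96, x₁ = -0.02

Secant formula: x_{n+1} = x_n - f(x_n)(x_n - x_{n-1})/(f(x_n) - f(x_{n-1}))

Iteration 1:
  f(-2.960000) = -39.379136
  f(-0.020000) = 1.078792
  x_2 = -0.020000 - 1.078792×(-0.020000 - (-2.960000))/(1.078792 - (-39.379136))
       = -0.098394
Iteration 2:
  f(-0.020000) = 1.078792
  f(-0.098394) = 1.363578
  x_3 = -0.098394 - 1.363578×(-0.098394 - (-0.020000))/(1.363578 - 1.078792)
       = 0.276961
Iteration 3:
  f(-0.098394) = 1.363578
  f(0.276961) = -0.316723
  x_4 = 0.276961 - (-0.316723)×(0.276961 - (-0.098394))/(-0.316723 - 1.363578)
       = 0.206210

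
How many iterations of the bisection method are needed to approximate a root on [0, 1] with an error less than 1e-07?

We need (b-a)/2^n ≤ 1e-07
(1 - 0)/2^n ≤ 1e-07
1/2^n ≤ 1e-07
2^n ≥ 10000000
n ≥ log₂(10000000) = 23.25
n ≥ 24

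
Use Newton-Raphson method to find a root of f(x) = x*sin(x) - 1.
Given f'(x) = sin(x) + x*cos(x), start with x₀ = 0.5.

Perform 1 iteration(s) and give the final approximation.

f(x) = x*sin(x) - 1
f'(x) = sin(x) + x*cos(x)
x₀ = 0.5

Newton-Raphson formula: x_{n+1} = x_n - f(x_n)/f'(x_n)

Iteration 1:
  f(0.500000) = -0.760287
  f'(0.500000) = 0.918217
  x_1 = 0.500000 - (-0.760287)/0.918217 = 1.328004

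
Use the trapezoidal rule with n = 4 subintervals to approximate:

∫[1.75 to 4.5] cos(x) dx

f(x) = cos(x)
a = 1.75, b = 4.5, n = 4
h = (b - a)/n = 0.687500

Trapezoidal rule: (h/2)[f(x₀) + 2f(x₁) + 2f(x₂) + ... + f(xₙ)]

x_0 = 1.7500, f(x_0) = -0.178246, coefficient = 1
x_1 = 2.4375, f(x_1) = -0.762199, coefficient = 2
x_2 = 3.1250, f(x_2) = -0.999862, coefficient = 2
x_3 = 3.8125, f(x_3) = -0.783258, coefficient = 2
x_4 = 4.5000, f(x_4) = -0.210796, coefficient = 1

I ≈ (0.687500/2) × -5.479681 = -1.883640
Exact value: -1.961516
Error: 0.077876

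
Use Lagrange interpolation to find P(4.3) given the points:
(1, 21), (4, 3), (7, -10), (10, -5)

Lagrange interpolation formula:
P(x) = Σ yᵢ × Lᵢ(x)
where Lᵢ(x) = Π_{j≠i} (x - xⱼ)/(xᵢ - xⱼ)

L_0(4.3) = (4.3 - 4)/(1 - 4) × (4.3 - 7)/(1 - 7) × (4.3 - 10)/(1 - 10) = -0.028500
L_1(4.3) = (4.3 - 1)/(4 - 1) × (4.3 - 7)/(4 - 7) × (4.3 - 10)/(4 - 10) = 0.940500
L_2(4.3) = (4.3 - 1)/(7 - 1) × (4.3 - 4)/(7 - 4) × (4.3 - 10)/(7 - 10) = 0.104500
L_3(4.3) = (4.3 - 1)/(10 - 1) × (4.3 - 4)/(10 - 4) × (4.3 - 7)/(10 - 7) = -0.016500

P(4.3) = 21×L_0(4.3) + 3×L_1(4.3) + (-10)×L_2(4.3) + (-5)×L_3(4.3)
P(4.3) = 1.260500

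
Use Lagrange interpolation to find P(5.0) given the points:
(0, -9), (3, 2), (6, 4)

Lagrange interpolation formula:
P(x) = Σ yᵢ × Lᵢ(x)
where Lᵢ(x) = Π_{j≠i} (x - xⱼ)/(xᵢ - xⱼ)

L_0(5.0) = (5.0 - 3)/(0 - 3) × (5.0 - 6)/(0 - 6) = -0.111111
L_1(5.0) = (5.0 - 0)/(3 - 0) × (5.0 - 6)/(3 - 6) = 0.555556
L_2(5.0) = (5.0 - 0)/(6 - 0) × (5.0 - 3)/(6 - 3) = 0.555556

P(5.0) = (-9)×L_0(5.0) + 2×L_1(5.0) + 4×L_2(5.0)
P(5.0) = 4.333333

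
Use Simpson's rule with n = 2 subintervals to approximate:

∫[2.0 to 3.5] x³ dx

f(x) = x³
a = 2.0, b = 3.5, n = 2
h = (b - a)/n = 0.750000

Simpson's rule: (h/3)[f(x₀) + 4f(x₁) + 2f(x₂) + ... + f(xₙ)]

x_0 = 2.0000, f(x_0) = 8.000000, coefficient = 1
x_1 = 2.7500, f(x_1) = 20.796875, coefficient = 4
x_2 = 3.5000, f(x_2) = 42.875000, coefficient = 1

I ≈ (0.750000/3) × 134.062500 = 33.515625
Exact value: 33.515625
Error: 0.000000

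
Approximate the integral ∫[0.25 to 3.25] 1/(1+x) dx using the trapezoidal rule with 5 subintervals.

f(x) = 1/(1+x)
a = 0.25, b = 3.25, n = 5
h = (b - a)/n = 0.600000

Trapezoidal rule: (h/2)[f(x₀) + 2f(x₁) + 2f(x₂) + ... + f(xₙ)]

x_0 = 0.2500, f(x_0) = 0.800000, coefficient = 1
x_1 = 0.8500, f(x_1) = 0.540541, coefficient = 2
x_2 = 1.4500, f(x_2) = 0.408163, coefficient = 2
x_3 = 2.0500, f(x_3) = 0.327869, coefficient = 2
x_4 = 2.6500, f(x_4) = 0.273973, coefficient = 2
x_5 = 3.2500, f(x_5) = 0.235294, coefficient = 1

I ≈ (0.600000/2) × 4.136385 = 1.240915
Exact value: 1.223775
Error: 0.017140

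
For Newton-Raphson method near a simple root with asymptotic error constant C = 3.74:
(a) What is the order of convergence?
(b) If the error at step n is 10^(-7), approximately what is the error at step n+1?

(a) Newton-Raphson has quadratic (order 2) convergence near simple roots.
    This means |e_{n+1}| ≈ C|e_n|².

(b) With |e_n| = 10^(-7) and C = 3.74:
    |e_{n+1}| ≈ 3.74 × (10^(-7))² = 3.74 × 10^(-14)

(a) 2 (quadratic); (b) |e_{n+1}| ≈ 3.740e-14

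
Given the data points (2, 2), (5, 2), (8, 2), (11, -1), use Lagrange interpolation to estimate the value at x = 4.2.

Lagrange interpolation formula:
P(x) = Σ yᵢ × Lᵢ(x)
where Lᵢ(x) = Π_{j≠i} (x - xⱼ)/(xᵢ - xⱼ)

L_0(4.2) = (4.2 - 5)/(2 - 5) × (4.2 - 8)/(2 - 8) × (4.2 - 11)/(2 - 11) = 0.127605
L_1(4.2) = (4.2 - 2)/(5 - 2) × (4.2 - 8)/(5 - 8) × (4.2 - 11)/(5 - 11) = 1.052741
L_2(4.2) = (4.2 - 2)/(8 - 2) × (4.2 - 5)/(8 - 5) × (4.2 - 11)/(8 - 11) = -0.221630
L_3(4.2) = (4.2 - 2)/(11 - 2) × (4.2 - 5)/(11 - 5) × (4.2 - 8)/(11 - 8) = 0.041284

P(4.2) = 2×L_0(4.2) + 2×L_1(4.2) + 2×L_2(4.2) + (-1)×L_3(4.2)
P(4.2) = 1.876148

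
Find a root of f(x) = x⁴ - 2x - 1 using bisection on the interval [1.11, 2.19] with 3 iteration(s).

f(x) = x⁴ - 2x - 1
Initial interval: [1.11, 2.19]

Iteration 1:
  c_1 = (1.110000 + 2.190000)/2 = 1.650000
  f(c_1) = f(1.650000) = 3.112006
  f(a) × f(c) < 0, new interval: [1.110000, 1.650000]
Iteration 2:
  c_2 = (1.110000 + 1.650000)/2 = 1.380000
  f(c_2) = f(1.380000) = -0.133261
  f(a) × f(c) ≥ 0, new interval: [1.380000, 1.650000]
Iteration 3:
  c_3 = (1.380000 + 1.650000)/2 = 1.515000
  f(c_3) = f(1.515000) = 1.238058
  f(a) × f(c) < 0, new interval: [1.380000, 1.515000]

After 3 iteration(s), the approximation is c_3 = 1.515000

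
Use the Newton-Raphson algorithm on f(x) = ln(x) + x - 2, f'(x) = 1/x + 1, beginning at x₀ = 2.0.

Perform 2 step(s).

f(x) = ln(x) + x - 2
f'(x) = 1/x + 1
x₀ = 2.0

Newton-Raphson formula: x_{n+1} = x_n - f(x_n)/f'(x_n)

Iteration 1:
  f(2.000000) = 0.693147
  f'(2.000000) = 1.500000
  x_1 = 2.000000 - 0.693147/1.500000 = 1.537902
Iteration 2:
  f(1.537902) = -0.031679
  f'(1.537902) = 1.650237
  x_2 = 1.537902 - (-0.031679)/1.650237 = 1.557099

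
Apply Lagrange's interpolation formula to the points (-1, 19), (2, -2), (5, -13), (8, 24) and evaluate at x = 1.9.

Lagrange interpolation formula:
P(x) = Σ yᵢ × Lᵢ(x)
where Lᵢ(x) = Π_{j≠i} (x - xⱼ)/(xᵢ - xⱼ)

L_0(1.9) = (1.9 - 2)/(-1 - 2) × (1.9 - 5)/(-1 - 5) × (1.9 - 8)/(-1 - 8) = 0.011673
L_1(1.9) = (1.9 - (-1))/(2 - (-1)) × (1.9 - 5)/(2 - 5) × (1.9 - 8)/(2 - 8) = 1.015537
L_2(1.9) = (1.9 - (-1))/(5 - (-1)) × (1.9 - 2)/(5 - 2) × (1.9 - 8)/(5 - 8) = -0.032759
L_3(1.9) = (1.9 - (-1))/(8 - (-1)) × (1.9 - 2)/(8 - 2) × (1.9 - 5)/(8 - 5) = 0.005549

P(1.9) = 19×L_0(1.9) + (-2)×L_1(1.9) + (-13)×L_2(1.9) + 24×L_3(1.9)
P(1.9) = -1.250235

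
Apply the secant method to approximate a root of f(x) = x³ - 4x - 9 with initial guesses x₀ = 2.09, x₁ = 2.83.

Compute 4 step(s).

f(x) = x³ - 4x - 9
x₀ = 2.09, x₁ = 2.83

Secant formula: x_{n+1} = x_n - f(x_n)(x_n - x_{n-1})/(f(x_n) - f(x_{n-1}))

Iteration 1:
  f(2.090000) = -8.230671
  f(2.830000) = 2.345187
  x_2 = 2.830000 - 2.345187×(2.830000 - 2.090000)/(2.345187 - (-8.230671))
       = 2.665906
Iteration 2:
  f(2.830000) = 2.345187
  f(2.665906) = -0.716890
  x_3 = 2.665906 - (-0.716890)×(2.665906 - 2.830000)/(-0.716890 - 2.345187)
       = 2.704323
Iteration 3:
  f(2.665906) = -0.716890
  f(2.704323) = -0.039592
  x_4 = 2.704323 - (-0.039592)×(2.704323 - 2.665906)/(-0.039592 - (-0.716890))
       = 2.706569
Iteration 4:
  f(2.704323) = -0.039592
  f(2.706569) = 0.000738
  x_5 = 2.706569 - 0.000738×(2.706569 - 2.704323)/(0.000738 - (-0.039592))
       = 2.706528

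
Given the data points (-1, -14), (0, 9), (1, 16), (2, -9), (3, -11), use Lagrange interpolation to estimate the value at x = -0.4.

Lagrange interpolation formula:
P(x) = Σ yᵢ × Lᵢ(x)
where Lᵢ(x) = Π_{j≠i} (x - xⱼ)/(xᵢ - xⱼ)

L_0(-0.4) = (-0.4 - 0)/(-1 - 0) × (-0.4 - 1)/(-1 - 1) × (-0.4 - 2)/(-1 - 2) × (-0.4 - 3)/(-1 - 3) = 0.190400
L_1(-0.4) = (-0.4 - (-1))/(0 - (-1)) × (-0.4 - 1)/(0 - 1) × (-0.4 - 2)/(0 - 2) × (-0.4 - 3)/(0 - 3) = 1.142400
L_2(-0.4) = (-0.4 - (-1))/(1 - (-1)) × (-0.4 - 0)/(1 - 0) × (-0.4 - 2)/(1 - 2) × (-0.4 - 3)/(1 - 3) = -0.489600
L_3(-0.4) = (-0.4 - (-1))/(2 - (-1)) × (-0.4 - 0)/(2 - 0) × (-0.4 - 1)/(2 - 1) × (-0.4 - 3)/(2 - 3) = 0.190400
L_4(-0.4) = (-0.4 - (-1))/(3 - (-1)) × (-0.4 - 0)/(3 - 0) × (-0.4 - 1)/(3 - 1) × (-0.4 - 2)/(3 - 2) = -0.033600

P(-0.4) = (-14)×L_0(-0.4) + 9×L_1(-0.4) + 16×L_2(-0.4) + (-9)×L_3(-0.4) + (-11)×L_4(-0.4)
P(-0.4) = -1.561600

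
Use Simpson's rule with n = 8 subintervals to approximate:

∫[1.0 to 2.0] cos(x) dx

f(x) = cos(x)
a = 1.0, b = 2.0, n = 8
h = (b - a)/n = 0.125000

Simpson's rule: (h/3)[f(x₀) + 4f(x₁) + 2f(x₂) + ... + f(xₙ)]

x_0 = 1.0000, f(x_0) = 0.540302, coefficient = 1
x_1 = 1.1250, f(x_1) = 0.431177, coefficient = 4
x_2 = 1.2500, f(x_2) = 0.315322, coefficient = 2
x_3 = 1.3750, f(x_3) = 0.194548, coefficient = 4
x_4 = 1.5000, f(x_4) = 0.070737, coefficient = 2
x_5 = 1.6250, f(x_5) = -0.054177, coefficient = 4
x_6 = 1.7500, f(x_6) = -0.178246, coefficient = 2
x_7 = 1.8750, f(x_7) = -0.299534, coefficient = 4
x_8 = 2.0000, f(x_8) = -0.416147, coefficient = 1

I ≈ (0.125000/3) × 1.627837 = 0.067827
Exact value: 0.067826
Error: 0.000000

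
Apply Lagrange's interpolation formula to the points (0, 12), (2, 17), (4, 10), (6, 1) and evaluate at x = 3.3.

Lagrange interpolation formula:
P(x) = Σ yᵢ × Lᵢ(x)
where Lᵢ(x) = Π_{j≠i} (x - xⱼ)/(xᵢ - xⱼ)

L_0(3.3) = (3.3 - 2)/(0 - 2) × (3.3 - 4)/(0 - 4) × (3.3 - 6)/(0 - 6) = -0.051188
L_1(3.3) = (3.3 - 0)/(2 - 0) × (3.3 - 4)/(2 - 4) × (3.3 - 6)/(2 - 6) = 0.389813
L_2(3.3) = (3.3 - 0)/(4 - 0) × (3.3 - 2)/(4 - 2) × (3.3 - 6)/(4 - 6) = 0.723937
L_3(3.3) = (3.3 - 0)/(6 - 0) × (3.3 - 2)/(6 - 2) × (3.3 - 4)/(6 - 4) = -0.062563

P(3.3) = 12×L_0(3.3) + 17×L_1(3.3) + 10×L_2(3.3) + 1×L_3(3.3)
P(3.3) = 13.189375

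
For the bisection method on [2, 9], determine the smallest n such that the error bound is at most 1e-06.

We need (b-a)/2^n ≤ 1e-06
(9 - 2)/2^n ≤ 1e-06
7/2^n ≤ 1e-06
2^n ≥ 7000000
n ≥ log₂(7000000) = 22.74
n ≥ 23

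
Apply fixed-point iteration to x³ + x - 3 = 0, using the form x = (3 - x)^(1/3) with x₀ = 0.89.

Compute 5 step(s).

Equation: x³ + x - 3 = 0
Fixed-point form: x = (3 - x)^(1/3)
x₀ = 0.89

x_1 = g(0.890000) = 1.282609
x_2 = g(1.282609) = 1.197539
x_3 = g(1.197539) = 1.216994
x_4 = g(1.216994) = 1.212600
x_5 = g(1.212600) = 1.213595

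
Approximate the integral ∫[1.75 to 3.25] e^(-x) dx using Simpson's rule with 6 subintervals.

f(x) = e^(-x)
a = 1.75, b = 3.25, n = 6
h = (b - a)/n = 0.250000

Simpson's rule: (h/3)[f(x₀) + 4f(x₁) + 2f(x₂) + ... + f(xₙ)]

x_0 = 1.7500, f(x_0) = 0.173774, coefficient = 1
x_1 = 2.0000, f(x_1) = 0.135335, coefficient = 4
x_2 = 2.2500, f(x_2) = 0.105399, coefficient = 2
x_3 = 2.5000, f(x_3) = 0.082085, coefficient = 4
x_4 = 2.7500, f(x_4) = 0.063928, coefficient = 2
x_5 = 3.0000, f(x_5) = 0.049787, coefficient = 4
x_6 = 3.2500, f(x_6) = 0.038774, coefficient = 1

I ≈ (0.250000/3) × 1.620032 = 0.135003
Exact value: 0.135000
Error: 0.000003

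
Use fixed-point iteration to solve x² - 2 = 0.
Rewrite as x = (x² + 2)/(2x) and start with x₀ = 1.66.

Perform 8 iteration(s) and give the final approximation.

Equation: x² - 2 = 0
Fixed-point form: x = (x² + 2)/(2x)
x₀ = 1.66

x_1 = g(1.660000) = 1.432410
x_2 = g(1.432410) = 1.414329
x_3 = g(1.414329) = 1.414214
x_4 = g(1.414214) = 1.414214
x_5 = g(1.414214) = 1.414214
x_6 = g(1.414214) = 1.414214
x_7 = g(1.414214) = 1.414214
x_8 = g(1.414214) = 1.414214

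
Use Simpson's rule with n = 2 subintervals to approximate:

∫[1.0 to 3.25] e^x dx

f(x) = e^x
a = 1.0, b = 3.25, n = 2
h = (b - a)/n = 1.125000

Simpson's rule: (h/3)[f(x₀) + 4f(x₁) + 2f(x₂) + ... + f(xₙ)]

x_0 = 1.0000, f(x_0) = 2.718282, coefficient = 1
x_1 = 2.1250, f(x_1) = 8.372897, coefficient = 4
x_2 = 3.2500, f(x_2) = 25.790340, coefficient = 1

I ≈ (1.125000/3) × 62.000212 = 23.250079
Exact value: 23.072058
Error: 0.178021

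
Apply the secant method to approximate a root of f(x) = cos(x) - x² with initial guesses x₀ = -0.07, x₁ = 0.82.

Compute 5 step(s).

f(x) = cos(x) - x²
x₀ = -0.07, x₁ = 0.82

Secant formula: x_{n+1} = x_n - f(x_n)(x_n - x_{n-1})/(f(x_n) - f(x_{n-1}))

Iteration 1:
  f(-0.070000) = 0.992651
  f(0.820000) = 0.009821
  x_2 = 0.820000 - 0.009821×(0.820000 - (-0.070000))/(0.009821 - 0.992651)
       = 0.828894
Iteration 2:
  f(0.820000) = 0.009821
  f(0.828894) = -0.011373
  x_3 = 0.828894 - (-0.011373)×(0.828894 - 0.820000)/(-0.011373 - 0.009821)
       = 0.824121
Iteration 3:
  f(0.828894) = -0.011373
  f(0.824121) = 0.000026
  x_4 = 0.824121 - 0.000026×(0.824121 - 0.828894)/(0.000026 - (-0.011373))
       = 0.824132
Iteration 4:
  f(0.824121) = 0.000026
  f(0.824132) = 0.000000
  x_5 = 0.824132 - 0.000000×(0.824132 - 0.824121)/(0.000000 - 0.000026)
       = 0.824132
Iteration 5:
  f(0.824132) = 0.000000
  f(0.824132) = 0.000000
  x_6 = 0.824132 - 0.000000×(0.824132 - 0.824132)/(0.000000 - 0.000000)
       = 0.824132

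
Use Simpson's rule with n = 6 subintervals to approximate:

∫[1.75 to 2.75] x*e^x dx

f(x) = x*e^x
a = 1.75, b = 2.75, n = 6
h = (b - a)/n = 0.166667

Simpson's rule: (h/3)[f(x₀) + 4f(x₁) + 2f(x₂) + ... + f(xₙ)]

x_0 = 1.7500, f(x_0) = 10.070555, coefficient = 1
x_1 = 1.9167, f(x_1) = 13.029998, coefficient = 4
x_2 = 2.0833, f(x_2) = 16.731656, coefficient = 2
x_3 = 2.2500, f(x_3) = 21.347406, coefficient = 4
x_4 = 2.4167, f(x_4) = 27.087053, coefficient = 2
x_5 = 2.5833, f(x_5) = 34.206439, coefficient = 4
x_6 = 2.7500, f(x_6) = 43.017238, coefficient = 1

I ≈ (0.166667/3) × 415.060578 = 23.058921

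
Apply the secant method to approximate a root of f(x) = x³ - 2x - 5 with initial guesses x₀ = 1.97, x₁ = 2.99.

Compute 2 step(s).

f(x) = x³ - 2x - 5
x₀ = 1.97, x₁ = 2.99

Secant formula: x_{n+1} = x_n - f(x_n)(x_n - x_{n-1})/(f(x_n) - f(x_{n-1}))

Iteration 1:
  f(1.970000) = -1.294627
  f(2.990000) = 15.750899
  x_2 = 2.990000 - 15.750899×(2.990000 - 1.970000)/(15.750899 - (-1.294627))
       = 2.047470
Iteration 2:
  f(2.990000) = 15.750899
  f(2.047470) = -0.511671
  x_3 = 2.047470 - (-0.511671)×(2.047470 - 2.990000)/(-0.511671 - 15.750899)
       = 2.077125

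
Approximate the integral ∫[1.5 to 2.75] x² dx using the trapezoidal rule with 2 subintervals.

f(x) = x²
a = 1.5, b = 2.75, n = 2
h = (b - a)/n = 0.625000

Trapezoidal rule: (h/2)[f(x₀) + 2f(x₁) + 2f(x₂) + ... + f(xₙ)]

x_0 = 1.5000, f(x_0) = 2.250000, coefficient = 1
x_1 = 2.1250, f(x_1) = 4.515625, coefficient = 2
x_2 = 2.7500, f(x_2) = 7.562500, coefficient = 1

I ≈ (0.625000/2) × 18.843750 = 5.888672
Exact value: 5.807292
Error: 0.081380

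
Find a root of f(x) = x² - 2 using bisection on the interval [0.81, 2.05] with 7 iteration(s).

f(x) = x² - 2
Initial interval: [0.81, 2.05]

Iteration 1:
  c_1 = (0.810000 + 2.050000)/2 = 1.430000
  f(c_1) = f(1.430000) = 0.044900
  f(a) × f(c) < 0, new interval: [0.810000, 1.430000]
Iteration 2:
  c_2 = (0.810000 + 1.430000)/2 = 1.120000
  f(c_2) = f(1.120000) = -0.745600
  f(a) × f(c) ≥ 0, new interval: [1.120000, 1.430000]
Iteration 3:
  c_3 = (1.120000 + 1.430000)/2 = 1.275000
  f(c_3) = f(1.275000) = -0.374375
  f(a) × f(c) ≥ 0, new interval: [1.275000, 1.430000]
Iteration 4:
  c_4 = (1.275000 + 1.430000)/2 = 1.352500
  f(c_4) = f(1.352500) = -0.170744
  f(a) × f(c) ≥ 0, new interval: [1.352500, 1.430000]
Iteration 5:
  c_5 = (1.352500 + 1.430000)/2 = 1.391250
  f(c_5) = f(1.391250) = -0.064423
  f(a) × f(c) ≥ 0, new interval: [1.391250, 1.430000]
Iteration 6:
  c_6 = (1.391250 + 1.430000)/2 = 1.410625
  f(c_6) = f(1.410625) = -0.010137
  f(a) × f(c) ≥ 0, new interval: [1.410625, 1.430000]
Iteration 7:
  c_7 = (1.410625 + 1.430000)/2 = 1.420313
  f(c_7) = f(1.420313) = 0.017288
  f(a) × f(c) < 0, new interval: [1.410625, 1.420313]

After 7 iteration(s), the approximation is c_7 = 1.420313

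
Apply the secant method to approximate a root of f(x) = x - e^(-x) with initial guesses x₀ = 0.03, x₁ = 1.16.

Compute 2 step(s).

f(x) = x - e^(-x)
x₀ = 0.03, x₁ = 1.16

Secant formula: x_{n+1} = x_n - f(x_n)(x_n - x_{n-1})/(f(x_n) - f(x_{n-1}))

Iteration 1:
  f(0.030000) = -0.940446
  f(1.160000) = 0.846514
  x_2 = 1.160000 - 0.846514×(1.160000 - 0.030000)/(0.846514 - (-0.940446))
       = 0.624699
Iteration 2:
  f(1.160000) = 0.846514
  f(0.624699) = 0.089277
  x_3 = 0.624699 - 0.089277×(0.624699 - 1.160000)/(0.089277 - 0.846514)
       = 0.561588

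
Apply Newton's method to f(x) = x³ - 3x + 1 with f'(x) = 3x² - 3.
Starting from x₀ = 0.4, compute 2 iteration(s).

f(x) = x³ - 3x + 1
f'(x) = 3x² - 3
x₀ = 0.4

Newton-Raphson formula: x_{n+1} = x_n - f(x_n)/f'(x_n)

Iteration 1:
  f(0.400000) = -0.136000
  f'(0.400000) = -2.520000
  x_1 = 0.400000 - (-0.136000)/(-2.520000) = 0.346032
Iteration 2:
  f(0.346032) = 0.003338
  f'(0.346032) = -2.640786
  x_2 = 0.346032 - 0.003338/(-2.640786) = 0.347296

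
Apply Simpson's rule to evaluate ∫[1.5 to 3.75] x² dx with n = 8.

f(x) = x²
a = 1.5, b = 3.75, n = 8
h = (b - a)/n = 0.281250

Simpson's rule: (h/3)[f(x₀) + 4f(x₁) + 2f(x₂) + ... + f(xₙ)]

x_0 = 1.5000, f(x_0) = 2.250000, coefficient = 1
x_1 = 1.7812, f(x_1) = 3.172852, coefficient = 4
x_2 = 2.0625, f(x_2) = 4.253906, coefficient = 2
x_3 = 2.3438, f(x_3) = 5.493164, coefficient = 4
x_4 = 2.6250, f(x_4) = 6.890625, coefficient = 2
x_5 = 2.9062, f(x_5) = 8.446289, coefficient = 4
x_6 = 3.1875, f(x_6) = 10.160156, coefficient = 2
x_7 = 3.4688, f(x_7) = 12.032227, coefficient = 4
x_8 = 3.7500, f(x_8) = 14.062500, coefficient = 1

I ≈ (0.281250/3) × 175.500000 = 16.453125
Exact value: 16.453125
Error: 0.000000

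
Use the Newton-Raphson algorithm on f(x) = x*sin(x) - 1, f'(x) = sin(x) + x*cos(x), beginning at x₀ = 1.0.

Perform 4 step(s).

f(x) = x*sin(x) - 1
f'(x) = sin(x) + x*cos(x)
x₀ = 1.0

Newton-Raphson formula: x_{n+1} = x_n - f(x_n)/f'(x_n)

Iteration 1:
  f(1.000000) = -0.158529
  f'(1.000000) = 1.381773
  x_1 = 1.000000 - (-0.158529)/1.381773 = 1.114729
Iteration 2:
  f(1.114729) = 0.000794
  f'(1.114729) = 1.388741
  x_2 = 1.114729 - 0.000794/1.388741 = 1.114157
Iteration 3:
  f(1.114157) = 0.000000
  f'(1.114157) = 1.388809
  x_3 = 1.114157 - 0.000000/1.388809 = 1.114157
Iteration 4:
  f(1.114157) = 0.000000
  f'(1.114157) = 1.388809
  x_4 = 1.114157 - 0.000000/1.388809 = 1.114157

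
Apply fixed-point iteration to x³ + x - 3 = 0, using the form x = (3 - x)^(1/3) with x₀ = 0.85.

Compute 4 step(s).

Equation: x³ + x - 3 = 0
Fixed-point form: x = (3 - x)^(1/3)
x₀ = 0.85

x_1 = g(0.850000) = 1.290663
x_2 = g(1.290663) = 1.195664
x_3 = g(1.195664) = 1.217416
x_4 = g(1.217416) = 1.212504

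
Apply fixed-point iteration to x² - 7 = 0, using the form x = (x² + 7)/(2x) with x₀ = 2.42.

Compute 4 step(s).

Equation: x² - 7 = 0
Fixed-point form: x = (x² + 7)/(2x)
x₀ = 2.42

x_1 = g(2.420000) = 2.656281
x_2 = g(2.656281) = 2.645772
x_3 = g(2.645772) = 2.645751
x_4 = g(2.645751) = 2.645751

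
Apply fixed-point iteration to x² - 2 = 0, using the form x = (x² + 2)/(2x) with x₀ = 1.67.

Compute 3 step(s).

Equation: x² - 2 = 0
Fixed-point form: x = (x² + 2)/(2x)
x₀ = 1.67

x_1 = g(1.670000) = 1.433802
x_2 = g(1.433802) = 1.414347
x_3 = g(1.414347) = 1.414214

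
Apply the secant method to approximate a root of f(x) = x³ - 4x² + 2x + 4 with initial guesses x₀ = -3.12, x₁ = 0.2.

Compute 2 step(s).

f(x) = x³ - 4x² + 2x + 4
x₀ = -3.12, x₁ = 0.2

Secant formula: x_{n+1} = x_n - f(x_n)(x_n - x_{n-1})/(f(x_n) - f(x_{n-1}))

Iteration 1:
  f(-3.120000) = -71.548928
  f(0.200000) = 4.248000
  x_2 = 0.200000 - 4.248000×(0.200000 - (-3.120000))/(4.248000 - (-71.548928))
       = 0.013932
Iteration 2:
  f(0.200000) = 4.248000
  f(0.013932) = 4.027091
  x_3 = 0.013932 - 4.027091×(0.013932 - 0.200000)/(4.027091 - 4.248000)
       = -3.378012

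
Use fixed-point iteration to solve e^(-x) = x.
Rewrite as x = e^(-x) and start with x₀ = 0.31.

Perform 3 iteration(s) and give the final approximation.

Equation: e^(-x) = x
Fixed-point form: x = e^(-x)
x₀ = 0.31

x_1 = g(0.310000) = 0.733447
x_2 = g(0.733447) = 0.480251
x_3 = g(0.480251) = 0.618628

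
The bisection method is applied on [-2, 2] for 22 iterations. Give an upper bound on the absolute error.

Bisection error bound: |error| ≤ (b-a)/2^n
|error| ≤ (2 - (-2))/2^22 = 4/2^22
|error| ≤ 0.0000009537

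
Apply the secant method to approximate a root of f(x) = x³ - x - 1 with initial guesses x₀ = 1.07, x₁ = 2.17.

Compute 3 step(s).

f(x) = x³ - x - 1
x₀ = 1.07, x₁ = 2.17

Secant formula: x_{n+1} = x_n - f(x_n)(x_n - x_{n-1})/(f(x_n) - f(x_{n-1}))

Iteration 1:
  f(1.070000) = -0.844957
  f(2.170000) = 7.048313
  x_2 = 2.170000 - 7.048313×(2.170000 - 1.070000)/(7.048313 - (-0.844957))
       = 1.187753
Iteration 2:
  f(2.170000) = 7.048313
  f(1.187753) = -0.512123
  x_3 = 1.187753 - (-0.512123)×(1.187753 - 2.170000)/(-0.512123 - 7.048313)
       = 1.254287
Iteration 3:
  f(1.187753) = -0.512123
  f(1.254287) = -0.280997
  x_4 = 1.254287 - (-0.280997)×(1.254287 - 1.187753)/(-0.280997 - (-0.512123))
       = 1.335178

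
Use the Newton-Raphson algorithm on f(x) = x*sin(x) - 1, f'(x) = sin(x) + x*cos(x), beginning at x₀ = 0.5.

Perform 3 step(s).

f(x) = x*sin(x) - 1
f'(x) = sin(x) + x*cos(x)
x₀ = 0.5

Newton-Raphson formula: x_{n+1} = x_n - f(x_n)/f'(x_n)

Iteration 1:
  f(0.500000) = -0.760287
  f'(0.500000) = 0.918217
  x_1 = 0.500000 - (-0.760287)/0.918217 = 1.328004
Iteration 2:
  f(1.328004) = 0.289054
  f'(1.328004) = 1.289941
  x_2 = 1.328004 - 0.289054/1.289941 = 1.103921
Iteration 3:
  f(1.103921) = -0.014222
  f'(1.103921) = 1.389852
  x_3 = 1.103921 - (-0.014222)/1.389852 = 1.114154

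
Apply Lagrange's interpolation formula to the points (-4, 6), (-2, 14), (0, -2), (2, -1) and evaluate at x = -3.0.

Lagrange interpolation formula:
P(x) = Σ yᵢ × Lᵢ(x)
where Lᵢ(x) = Π_{j≠i} (x - xⱼ)/(xᵢ - xⱼ)

L_0(-3.0) = (-3.0 - (-2))/(-4 - (-2)) × (-3.0 - 0)/(-4 - 0) × (-3.0 - 2)/(-4 - 2) = 0.312500
L_1(-3.0) = (-3.0 - (-4))/(-2 - (-4)) × (-3.0 - 0)/(-2 - 0) × (-3.0 - 2)/(-2 - 2) = 0.937500
L_2(-3.0) = (-3.0 - (-4))/(0 - (-4)) × (-3.0 - (-2))/(0 - (-2)) × (-3.0 - 2)/(0 - 2) = -0.312500
L_3(-3.0) = (-3.0 - (-4))/(2 - (-4)) × (-3.0 - (-2))/(2 - (-2)) × (-3.0 - 0)/(2 - 0) = 0.062500

P(-3.0) = 6×L_0(-3.0) + 14×L_1(-3.0) + (-2)×L_2(-3.0) + (-1)×L_3(-3.0)
P(-3.0) = 15.562500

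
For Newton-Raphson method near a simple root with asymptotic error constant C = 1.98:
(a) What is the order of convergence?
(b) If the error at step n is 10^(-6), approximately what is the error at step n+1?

(a) Newton-Raphson has quadratic (order 2) convergence near simple roots.
    This means |e_{n+1}| ≈ C|e_n|².

(b) With |e_n| = 10^(-6) and C = 1.98:
    |e_{n+1}| ≈ 1.98 × (10^(-6))² = 1.98 × 10^(-12)

(a) 2 (quadratic); (b) |e_{n+1}| ≈ 1.980e-12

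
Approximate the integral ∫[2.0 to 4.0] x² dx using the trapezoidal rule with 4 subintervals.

f(x) = x²
a = 2.0, b = 4.0, n = 4
h = (b - a)/n = 0.500000

Trapezoidal rule: (h/2)[f(x₀) + 2f(x₁) + 2f(x₂) + ... + f(xₙ)]

x_0 = 2.0000, f(x_0) = 4.000000, coefficient = 1
x_1 = 2.5000, f(x_1) = 6.250000, coefficient = 2
x_2 = 3.0000, f(x_2) = 9.000000, coefficient = 2
x_3 = 3.5000, f(x_3) = 12.250000, coefficient = 2
x_4 = 4.0000, f(x_4) = 16.000000, coefficient = 1

I ≈ (0.500000/2) × 75.000000 = 18.750000
Exact value: 18.666667
Error: 0.083333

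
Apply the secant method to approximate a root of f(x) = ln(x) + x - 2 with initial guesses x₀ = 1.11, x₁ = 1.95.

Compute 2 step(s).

f(x) = ln(x) + x - 2
x₀ = 1.11, x₁ = 1.95

Secant formula: x_{n+1} = x_n - f(x_n)(x_n - x_{n-1})/(f(x_n) - f(x_{n-1}))

Iteration 1:
  f(1.110000) = -0.785640
  f(1.950000) = 0.617829
  x_2 = 1.950000 - 0.617829×(1.950000 - 1.110000)/(0.617829 - (-0.785640))
       = 1.580219
Iteration 2:
  f(1.950000) = 0.617829
  f(1.580219) = 0.037782
  x_3 = 1.580219 - 0.037782×(1.580219 - 1.950000)/(0.037782 - 0.617829)
       = 1.556133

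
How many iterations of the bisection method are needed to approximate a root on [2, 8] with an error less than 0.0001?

We need (b-a)/2^n ≤ 0.0001
(8 - 2)/2^n ≤ 0.0001
6/2^n ≤ 0.0001
2^n ≥ 60000
n ≥ log₂(60000) = 15.87
n ≥ 16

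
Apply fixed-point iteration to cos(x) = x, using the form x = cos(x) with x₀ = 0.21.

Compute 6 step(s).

Equation: cos(x) = x
Fixed-point form: x = cos(x)
x₀ = 0.21

x_1 = g(0.210000) = 0.978031
x_2 = g(0.978031) = 0.558657
x_3 = g(0.558657) = 0.847968
x_4 = g(0.847968) = 0.661509
x_5 = g(0.661509) = 0.789066
x_6 = g(0.789066) = 0.704508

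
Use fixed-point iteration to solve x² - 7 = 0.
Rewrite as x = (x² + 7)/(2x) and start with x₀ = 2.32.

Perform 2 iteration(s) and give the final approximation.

Equation: x² - 7 = 0
Fixed-point form: x = (x² + 7)/(2x)
x₀ = 2.32

x_1 = g(2.320000) = 2.668621
x_2 = g(2.668621) = 2.645849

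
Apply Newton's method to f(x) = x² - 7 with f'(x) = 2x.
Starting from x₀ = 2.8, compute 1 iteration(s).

f(x) = x² - 7
f'(x) = 2x
x₀ = 2.8

Newton-Raphson formula: x_{n+1} = x_n - f(x_n)/f'(x_n)

Iteration 1:
  f(2.800000) = 0.840000
  f'(2.800000) = 5.600000
  x_1 = 2.800000 - 0.840000/5.600000 = 2.650000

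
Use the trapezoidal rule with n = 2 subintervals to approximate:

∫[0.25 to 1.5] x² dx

f(x) = x²
a = 0.25, b = 1.5, n = 2
h = (b - a)/n = 0.625000

Trapezoidal rule: (h/2)[f(x₀) + 2f(x₁) + 2f(x₂) + ... + f(xₙ)]

x_0 = 0.2500, f(x_0) = 0.062500, coefficient = 1
x_1 = 0.8750, f(x_1) = 0.765625, coefficient = 2
x_2 = 1.5000, f(x_2) = 2.250000, coefficient = 1

I ≈ (0.625000/2) × 3.843750 = 1.201172
Exact value: 1.119792
Error: 0.081380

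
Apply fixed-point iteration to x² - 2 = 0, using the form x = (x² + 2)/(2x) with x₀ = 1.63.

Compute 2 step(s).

Equation: x² - 2 = 0
Fixed-point form: x = (x² + 2)/(2x)
x₀ = 1.63

x_1 = g(1.630000) = 1.428497
x_2 = g(1.428497) = 1.414285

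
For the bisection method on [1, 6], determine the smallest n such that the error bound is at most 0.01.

We need (b-a)/2^n ≤ 0.01
(6 - 1)/2^n ≤ 0.01
5/2^n ≤ 0.01
2^n ≥ 500
n ≥ log₂(500) = 8.97
n ≥ 9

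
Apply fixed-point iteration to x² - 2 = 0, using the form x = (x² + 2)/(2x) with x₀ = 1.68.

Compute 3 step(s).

Equation: x² - 2 = 0
Fixed-point form: x = (x² + 2)/(2x)
x₀ = 1.68

x_1 = g(1.680000) = 1.435238
x_2 = g(1.435238) = 1.414368
x_3 = g(1.414368) = 1.414214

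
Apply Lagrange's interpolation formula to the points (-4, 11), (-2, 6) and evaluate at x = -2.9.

Lagrange interpolation formula:
P(x) = Σ yᵢ × Lᵢ(x)
where Lᵢ(x) = Π_{j≠i} (x - xⱼ)/(xᵢ - xⱼ)

L_0(-2.9) = (-2.9 - (-2))/(-4 - (-2)) = 0.450000
L_1(-2.9) = (-2.9 - (-4))/(-2 - (-4)) = 0.550000

P(-2.9) = 11×L_0(-2.9) + 6×L_1(-2.9)
P(-2.9) = 8.250000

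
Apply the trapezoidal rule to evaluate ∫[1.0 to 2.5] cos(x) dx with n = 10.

f(x) = cos(x)
a = 1.0, b = 2.5, n = 10
h = (b - a)/n = 0.150000

Trapezoidal rule: (h/2)[f(x₀) + 2f(x₁) + 2f(x₂) + ... + f(xₙ)]

x_0 = 1.0000, f(x_0) = 0.540302, coefficient = 1
x_1 = 1.1500, f(x_1) = 0.408487, coefficient = 2
x_2 = 1.3000, f(x_2) = 0.267499, coefficient = 2
x_3 = 1.4500, f(x_3) = 0.120503, coefficient = 2
x_4 = 1.6000, f(x_4) = -0.029200, coefficient = 2
x_5 = 1.7500, f(x_5) = -0.178246, coefficient = 2
x_6 = 1.9000, f(x_6) = -0.323290, coefficient = 2
x_7 = 2.0500, f(x_7) = -0.461073, coefficient = 2
x_8 = 2.2000, f(x_8) = -0.588501, coefficient = 2
x_9 = 2.3500, f(x_9) = -0.702713, coefficient = 2
x_10 = 2.5000, f(x_10) = -0.801144, coefficient = 1

I ≈ (0.150000/2) × -3.233907 = -0.242543
Exact value: -0.242999
Error: 0.000456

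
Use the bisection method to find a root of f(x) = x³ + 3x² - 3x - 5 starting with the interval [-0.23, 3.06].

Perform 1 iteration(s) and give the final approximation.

f(x) = x³ + 3x² - 3x - 5
Initial interval: [-0.23, 3.06]

Iteration 1:
  c_1 = (-0.230000 + 3.060000)/2 = 1.415000
  f(c_1) = f(1.415000) = -0.405177
  f(a) × f(c) ≥ 0, new interval: [1.415000, 3.060000]

After 1 iteration(s), the approximation is c_1 = 1.415000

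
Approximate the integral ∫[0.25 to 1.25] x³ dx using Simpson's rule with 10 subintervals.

f(x) = x³
a = 0.25, b = 1.25, n = 10
h = (b - a)/n = 0.100000

Simpson's rule: (h/3)[f(x₀) + 4f(x₁) + 2f(x₂) + ... + f(xₙ)]

x_0 = 0.2500, f(x_0) = 0.015625, coefficient = 1
x_1 = 0.3500, f(x_1) = 0.042875, coefficient = 4
x_2 = 0.4500, f(x_2) = 0.091125, coefficient = 2
x_3 = 0.5500, f(x_3) = 0.166375, coefficient = 4
x_4 = 0.6500, f(x_4) = 0.274625, coefficient = 2
x_5 = 0.7500, f(x_5) = 0.421875, coefficient = 4
x_6 = 0.8500, f(x_6) = 0.614125, coefficient = 2
x_7 = 0.9500, f(x_7) = 0.857375, coefficient = 4
x_8 = 1.0500, f(x_8) = 1.157625, coefficient = 2
x_9 = 1.1500, f(x_9) = 1.520875, coefficient = 4
x_10 = 1.2500, f(x_10) = 1.953125, coefficient = 1

I ≈ (0.100000/3) × 18.281250 = 0.609375
Exact value: 0.609375
Error: 0.000000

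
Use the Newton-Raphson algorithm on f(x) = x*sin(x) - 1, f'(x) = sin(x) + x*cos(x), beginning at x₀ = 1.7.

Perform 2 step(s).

f(x) = x*sin(x) - 1
f'(x) = sin(x) + x*cos(x)
x₀ = 1.7

Newton-Raphson formula: x_{n+1} = x_n - f(x_n)/f'(x_n)

Iteration 1:
  f(1.700000) = 0.685830
  f'(1.700000) = 0.772629
  x_1 = 1.700000 - 0.685830/0.772629 = 0.812342
Iteration 2:
  f(0.812342) = -0.410320
  f'(0.812342) = 1.284629
  x_2 = 0.812342 - (-0.410320)/1.284629 = 1.131750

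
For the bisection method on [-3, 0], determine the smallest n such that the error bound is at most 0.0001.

We need (b-a)/2^n ≤ 0.0001
(0 - (-3))/2^n ≤ 0.0001
3/2^n ≤ 0.0001
2^n ≥ 30000
n ≥ log₂(30000) = 14.87
n ≥ 15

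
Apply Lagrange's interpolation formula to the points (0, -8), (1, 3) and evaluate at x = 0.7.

Lagrange interpolation formula:
P(x) = Σ yᵢ × Lᵢ(x)
where Lᵢ(x) = Π_{j≠i} (x - xⱼ)/(xᵢ - xⱼ)

L_0(0.7) = (0.7 - 1)/(0 - 1) = 0.300000
L_1(0.7) = (0.7 - 0)/(1 - 0) = 0.700000

P(0.7) = (-8)×L_0(0.7) + 3×L_1(0.7)
P(0.7) = -0.300000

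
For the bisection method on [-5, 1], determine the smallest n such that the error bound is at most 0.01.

We need (b-a)/2^n ≤ 0.01
(1 - (-5))/2^n ≤ 0.01
6/2^n ≤ 0.01
2^n ≥ 600
n ≥ log₂(600) = 9.23
n ≥ 10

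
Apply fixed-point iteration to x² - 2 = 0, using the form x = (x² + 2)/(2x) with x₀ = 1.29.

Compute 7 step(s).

Equation: x² - 2 = 0
Fixed-point form: x = (x² + 2)/(2x)
x₀ = 1.29

x_1 = g(1.290000) = 1.420194
x_2 = g(1.420194) = 1.414226
x_3 = g(1.414226) = 1.414214
x_4 = g(1.414214) = 1.414214
x_5 = g(1.414214) = 1.414214
x_6 = g(1.414214) = 1.414214
x_7 = g(1.414214) = 1.414214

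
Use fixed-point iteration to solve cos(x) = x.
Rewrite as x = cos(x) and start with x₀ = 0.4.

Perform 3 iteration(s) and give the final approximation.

Equation: cos(x) = x
Fixed-point form: x = cos(x)
x₀ = 0.4

x_1 = g(0.400000) = 0.921061
x_2 = g(0.921061) = 0.604976
x_3 = g(0.604976) = 0.822516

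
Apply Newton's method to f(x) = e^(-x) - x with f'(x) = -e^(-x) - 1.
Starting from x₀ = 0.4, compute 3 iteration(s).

f(x) = e^(-x) - x
f'(x) = -e^(-x) - 1
x₀ = 0.4

Newton-Raphson formula: x_{n+1} = x_n - f(x_n)/f'(x_n)

Iteration 1:
  f(0.400000) = 0.270320
  f'(0.400000) = -1.670320
  x_1 = 0.400000 - 0.270320/(-1.670320) = 0.561837
Iteration 2:
  f(0.561837) = 0.008323
  f'(0.561837) = -1.570161
  x_2 = 0.561837 - 0.008323/(-1.570161) = 0.567138
Iteration 3:
  f(0.567138) = 0.000008
  f'(0.567138) = -1.567146
  x_3 = 0.567138 - 0.000008/(-1.567146) = 0.567143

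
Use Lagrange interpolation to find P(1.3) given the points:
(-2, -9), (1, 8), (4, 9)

Lagrange interpolation formula:
P(x) = Σ yᵢ × Lᵢ(x)
where Lᵢ(x) = Π_{j≠i} (x - xⱼ)/(xᵢ - xⱼ)

L_0(1.3) = (1.3 - 1)/(-2 - 1) × (1.3 - 4)/(-2 - 4) = -0.045000
L_1(1.3) = (1.3 - (-2))/(1 - (-2)) × (1.3 - 4)/(1 - 4) = 0.990000
L_2(1.3) = (1.3 - (-2))/(4 - (-2)) × (1.3 - 1)/(4 - 1) = 0.055000

P(1.3) = (-9)×L_0(1.3) + 8×L_1(1.3) + 9×L_2(1.3)
P(1.3) = 8.820000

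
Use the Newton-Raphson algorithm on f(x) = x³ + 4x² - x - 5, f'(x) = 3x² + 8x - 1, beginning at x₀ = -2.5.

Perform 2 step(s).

f(x) = x³ + 4x² - x - 5
f'(x) = 3x² + 8x - 1
x₀ = -2.5

Newton-Raphson formula: x_{n+1} = x_n - f(x_n)/f'(x_n)

Iteration 1:
  f(-2.500000) = 6.875000
  f'(-2.500000) = -2.250000
  x_1 = -2.500000 - 6.875000/(-2.250000) = 0.555556
Iteration 2:
  f(0.555556) = -4.149520
  f'(0.555556) = 4.370370
  x_2 = 0.555556 - (-4.149520)/4.370370 = 1.505022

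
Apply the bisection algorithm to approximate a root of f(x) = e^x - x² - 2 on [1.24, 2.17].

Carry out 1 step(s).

f(x) = e^x - x² - 2
Initial interval: [1.24, 2.17]

Iteration 1:
  c_1 = (1.240000 + 2.170000)/2 = 1.705000
  f(c_1) = f(1.705000) = 0.594361
  f(a) × f(c) < 0, new interval: [1.240000, 1.705000]

After 1 iteration(s), the approximation is c_1 = 1.705000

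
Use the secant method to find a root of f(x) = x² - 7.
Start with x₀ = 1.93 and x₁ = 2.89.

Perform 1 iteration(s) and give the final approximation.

f(x) = x² - 7
x₀ = 1.93, x₁ = 2.89

Secant formula: x_{n+1} = x_n - f(x_n)(x_n - x_{n-1})/(f(x_n) - f(x_{n-1}))

Iteration 1:
  f(1.930000) = -3.275100
  f(2.890000) = 1.352100
  x_2 = 2.890000 - 1.352100×(2.890000 - 1.930000)/(1.352100 - (-3.275100))
       = 2.609481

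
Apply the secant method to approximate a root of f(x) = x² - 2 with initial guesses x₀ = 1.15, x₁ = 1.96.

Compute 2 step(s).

f(x) = x² - 2
x₀ = 1.15, x₁ = 1.96

Secant formula: x_{n+1} = x_n - f(x_n)(x_n - x_{n-1})/(f(x_n) - f(x_{n-1}))

Iteration 1:
  f(1.150000) = -0.677500
  f(1.960000) = 1.841600
  x_2 = 1.960000 - 1.841600×(1.960000 - 1.150000)/(1.841600 - (-0.677500))
       = 1.367846
Iteration 2:
  f(1.960000) = 1.841600
  f(1.367846) = -0.128998
  x_3 = 1.367846 - (-0.128998)×(1.367846 - 1.960000)/(-0.128998 - 1.841600)
       = 1.406609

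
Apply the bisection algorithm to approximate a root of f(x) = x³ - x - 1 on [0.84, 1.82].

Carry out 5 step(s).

f(x) = x³ - x - 1
Initial interval: [0.84, 1.82]

Iteration 1:
  c_1 = (0.840000 + 1.820000)/2 = 1.330000
  f(c_1) = f(1.330000) = 0.022637
  f(a) × f(c) < 0, new interval: [0.840000, 1.330000]
Iteration 2:
  c_2 = (0.840000 + 1.330000)/2 = 1.085000
  f(c_2) = f(1.085000) = -0.807711
  f(a) × f(c) ≥ 0, new interval: [1.085000, 1.330000]
Iteration 3:
  c_3 = (1.085000 + 1.330000)/2 = 1.207500
  f(c_3) = f(1.207500) = -0.446897
  f(a) × f(c) ≥ 0, new interval: [1.207500, 1.330000]
Iteration 4:
  c_4 = (1.207500 + 1.330000)/2 = 1.268750
  f(c_4) = f(1.268750) = -0.226409
  f(a) × f(c) ≥ 0, new interval: [1.268750, 1.330000]
Iteration 5:
  c_5 = (1.268750 + 1.330000)/2 = 1.299375
  f(c_5) = f(1.299375) = -0.105542
  f(a) × f(c) ≥ 0, new interval: [1.299375, 1.330000]

After 5 iteration(s), the approximation is c_5 = 1.299375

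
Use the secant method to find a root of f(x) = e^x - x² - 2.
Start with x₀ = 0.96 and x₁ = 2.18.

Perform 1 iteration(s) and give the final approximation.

f(x) = e^x - x² - 2
x₀ = 0.96, x₁ = 2.18

Secant formula: x_{n+1} = x_n - f(x_n)(x_n - x_{n-1})/(f(x_n) - f(x_{n-1}))

Iteration 1:
  f(0.960000) = -0.309904
  f(2.180000) = 2.093906
  x_2 = 2.180000 - 2.093906×(2.180000 - 0.960000)/(2.093906 - (-0.309904))
       = 1.117285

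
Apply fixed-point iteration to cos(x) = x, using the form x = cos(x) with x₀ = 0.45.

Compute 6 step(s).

Equation: cos(x) = x
Fixed-point form: x = cos(x)
x₀ = 0.45

x_1 = g(0.450000) = 0.900447
x_2 = g(0.900447) = 0.621260
x_3 = g(0.621260) = 0.813146
x_4 = g(0.813146) = 0.687216
x_5 = g(0.687216) = 0.773015
x_6 = g(0.773015) = 0.715809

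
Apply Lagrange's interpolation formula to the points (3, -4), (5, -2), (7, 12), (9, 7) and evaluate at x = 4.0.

Lagrange interpolation formula:
P(x) = Σ yᵢ × Lᵢ(x)
where Lᵢ(x) = Π_{j≠i} (x - xⱼ)/(xᵢ - xⱼ)

L_0(4.0) = (4.0 - 5)/(3 - 5) × (4.0 - 7)/(3 - 7) × (4.0 - 9)/(3 - 9) = 0.312500
L_1(4.0) = (4.0 - 3)/(5 - 3) × (4.0 - 7)/(5 - 7) × (4.0 - 9)/(5 - 9) = 0.937500
L_2(4.0) = (4.0 - 3)/(7 - 3) × (4.0 - 5)/(7 - 5) × (4.0 - 9)/(7 - 9) = -0.312500
L_3(4.0) = (4.0 - 3)/(9 - 3) × (4.0 - 5)/(9 - 5) × (4.0 - 7)/(9 - 7) = 0.062500

P(4.0) = (-4)×L_0(4.0) + (-2)×L_1(4.0) + 12×L_2(4.0) + 7×L_3(4.0)
P(4.0) = -6.437500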